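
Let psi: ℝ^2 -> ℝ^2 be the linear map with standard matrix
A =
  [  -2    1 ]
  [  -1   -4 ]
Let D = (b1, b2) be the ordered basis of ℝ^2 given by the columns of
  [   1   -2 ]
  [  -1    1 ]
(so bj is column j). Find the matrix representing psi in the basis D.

[[-3, -1], [0, -3]]

Let P have columns b1, b2. Then [psi]_D = P^(-1) A P.
Here det P = -1, so P^(-1) is integer; computing A P first and then P^(-1)(A P) gives [[-3, -1], [0, -3]].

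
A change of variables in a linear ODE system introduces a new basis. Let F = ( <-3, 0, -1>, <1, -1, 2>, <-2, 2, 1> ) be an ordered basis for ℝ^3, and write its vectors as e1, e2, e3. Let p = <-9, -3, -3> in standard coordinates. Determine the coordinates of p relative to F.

Write p = c_1 e1 + ... + c_3 e3 and solve for the c_i.
Gaussian elimination on [M | p] yields c = (4, 1, -1).
Check: 4e1 + e2 - e3 = <-9, -3, -3>.

<4, 1, -1>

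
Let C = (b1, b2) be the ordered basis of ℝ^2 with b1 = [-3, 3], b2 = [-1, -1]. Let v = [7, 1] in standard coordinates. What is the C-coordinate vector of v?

[v]_C is the unique c with M c = v, where M has columns b1, b2.
System: -3c_1 - c_2 = 7, 3c_1 - c_2 = 1; solving gives c_1 = -1, c_2 = -4.
Check: -b1 - 4b2 = [7, 1].

[-1, -4]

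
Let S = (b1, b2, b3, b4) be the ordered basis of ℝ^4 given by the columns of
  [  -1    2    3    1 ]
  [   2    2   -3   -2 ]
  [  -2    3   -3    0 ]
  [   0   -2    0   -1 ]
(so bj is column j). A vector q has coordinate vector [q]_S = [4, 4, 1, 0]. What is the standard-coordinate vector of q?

[7, 13, 1, -8]

q = M [q]_S, where M has columns b1, ..., b4.
Carrying out the matrix-vector product, q = [7, 13, 1, -8].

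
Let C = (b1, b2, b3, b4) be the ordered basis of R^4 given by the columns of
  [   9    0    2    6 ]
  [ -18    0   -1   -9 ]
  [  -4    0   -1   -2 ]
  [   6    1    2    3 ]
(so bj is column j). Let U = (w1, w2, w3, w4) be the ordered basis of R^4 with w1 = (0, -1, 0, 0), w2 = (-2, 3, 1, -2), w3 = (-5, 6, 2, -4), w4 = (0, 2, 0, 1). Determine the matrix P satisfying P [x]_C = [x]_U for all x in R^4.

Take x = bj: its C-coordinates are the j-th standard unit vector, so P e_j — column j of P — equals [bj]_U.
b1 = 2w1 - 2w2 - w3 - 2w4, giving column 1 = (2, -2, -1, -2); repeating for each j gives P = [[2, 2, -2, 1], [-2, 0, -1, 2], [-1, 0, 0, -2], [-2, 1, 0, -1]].

[[2, 2, -2, 1], [-2, 0, -1, 2], [-1, 0, 0, -2], [-2, 1, 0, -1]]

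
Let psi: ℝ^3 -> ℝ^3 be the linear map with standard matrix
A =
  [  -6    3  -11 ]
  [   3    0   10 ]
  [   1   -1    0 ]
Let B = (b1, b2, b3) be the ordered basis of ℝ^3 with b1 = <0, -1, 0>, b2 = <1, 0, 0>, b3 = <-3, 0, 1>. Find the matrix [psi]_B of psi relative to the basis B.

[[0, -3, -1], [0, -3, -2], [1, 1, -3]]

Let P have columns b1, ..., b3. Then [psi]_B = P^(-1) A P.
Here det P = 1, so P^(-1) is integer; computing A P first and then P^(-1)(A P) gives [[0, -3, -1], [0, -3, -2], [1, 1, -3]].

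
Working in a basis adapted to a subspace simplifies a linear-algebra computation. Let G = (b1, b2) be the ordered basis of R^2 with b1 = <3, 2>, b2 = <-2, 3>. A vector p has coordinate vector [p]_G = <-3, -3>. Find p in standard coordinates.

By definition p = -3b1 - 3b2.
Summing componentwise gives <-3, -15>.

<-3, -15>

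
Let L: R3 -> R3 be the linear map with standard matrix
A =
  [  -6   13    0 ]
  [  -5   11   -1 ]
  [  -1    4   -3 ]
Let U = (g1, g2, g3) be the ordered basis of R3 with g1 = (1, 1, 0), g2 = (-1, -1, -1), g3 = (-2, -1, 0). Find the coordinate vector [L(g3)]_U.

Column 3 of [L]_U is the U-coordinate vector of L(g3).
In standard coordinates L(g3) = A g3 = (-1, -1, -2).
Converting to U: (-1, -1, -2) = g1 + 2g2 + 0·g3, so the coordinate vector is (1, 2, 0).

(1, 2, 0)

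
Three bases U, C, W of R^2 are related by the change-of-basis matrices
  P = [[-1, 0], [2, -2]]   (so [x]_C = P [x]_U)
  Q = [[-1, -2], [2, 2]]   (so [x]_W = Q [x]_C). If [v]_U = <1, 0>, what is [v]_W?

Composing the changes, [v]_W = Q P [v]_U.
Q P = [[-3, 4], [2, -4]]; applying this to <1, 0> gives <-3, 2>.

<-3, 2>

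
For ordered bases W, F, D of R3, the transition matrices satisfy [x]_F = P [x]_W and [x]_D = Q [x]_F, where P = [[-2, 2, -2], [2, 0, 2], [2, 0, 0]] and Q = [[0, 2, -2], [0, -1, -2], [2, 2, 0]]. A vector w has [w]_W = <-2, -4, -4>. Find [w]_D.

<-16, 20, -16>

First [w]_F = P [w]_W = <4, -12, -4>.
Then [w]_D = Q [w]_F = <-16, 20, -16>.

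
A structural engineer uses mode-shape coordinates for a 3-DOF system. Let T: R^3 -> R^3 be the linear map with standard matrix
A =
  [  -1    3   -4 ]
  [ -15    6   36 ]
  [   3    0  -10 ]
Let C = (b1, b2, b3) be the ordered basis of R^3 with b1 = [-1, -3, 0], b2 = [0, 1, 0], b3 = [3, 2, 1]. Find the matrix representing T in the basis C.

The j-th column of [T]_C is [T(bj)]_C.
T(b1) = A b1 = [-8, -3, -3] = -b1 + 0·b2 - 3b3, so column 1 is [-1, 0, -3].
Repeating for b2, b3 and assembling the columns gives [[-1, -3, -2], [0, -3, -1], [-3, 0, -1]].

[[-1, -3, -2], [0, -3, -1], [-3, 0, -1]]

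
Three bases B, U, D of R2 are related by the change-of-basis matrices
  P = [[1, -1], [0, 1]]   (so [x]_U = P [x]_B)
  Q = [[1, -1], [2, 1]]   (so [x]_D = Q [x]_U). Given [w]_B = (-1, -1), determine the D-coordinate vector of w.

(1, -1)

Apply P to get U-coordinates (0, -1), then Q to get D-coordinates.
The result is [w]_D = (1, -1).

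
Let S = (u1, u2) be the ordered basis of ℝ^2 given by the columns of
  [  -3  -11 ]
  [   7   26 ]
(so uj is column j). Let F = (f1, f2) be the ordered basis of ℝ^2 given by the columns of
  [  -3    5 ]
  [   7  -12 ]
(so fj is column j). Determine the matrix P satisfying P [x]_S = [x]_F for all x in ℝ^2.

Take x = uj: its S-coordinates are the j-th standard unit vector, so P e_j — column j of P — equals [uj]_F.
u1 = f1 + 0·f2, giving column 1 = <1, 0>; repeating for each j gives P = [[1, 2], [0, -1]].

[[1, 2], [0, -1]]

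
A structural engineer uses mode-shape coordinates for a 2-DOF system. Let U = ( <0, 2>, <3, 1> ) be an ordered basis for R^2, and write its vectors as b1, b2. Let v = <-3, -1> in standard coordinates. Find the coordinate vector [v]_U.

Write v = c_1 b1 + c_2 b2 and solve for the c_i.
System: 0c_1 + 3c_2 = -3, 2c_1 + c_2 = -1; solving gives c_1 = 0, c_2 = -1.
Check: 0·b1 - b2 = <-3, -1>.

<0, -1>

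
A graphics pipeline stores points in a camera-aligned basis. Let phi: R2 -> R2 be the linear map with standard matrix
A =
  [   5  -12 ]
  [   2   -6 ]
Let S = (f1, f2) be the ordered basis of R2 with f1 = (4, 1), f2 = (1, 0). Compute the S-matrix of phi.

With P the matrix whose columns are f1, f2, [phi]_S = P^(-1) A P.
Column by column: phi(f1) = A f1 = (8, 2); its S-coordinates (2, 0) give column 1.
Continuing for each basis vector yields [phi]_S = [[2, 2], [0, -3]].

[[2, 2], [0, -3]]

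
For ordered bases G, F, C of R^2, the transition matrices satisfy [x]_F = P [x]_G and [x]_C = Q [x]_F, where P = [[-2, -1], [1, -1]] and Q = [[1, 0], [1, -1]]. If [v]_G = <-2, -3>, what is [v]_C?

Apply P to get F-coordinates <7, 1>, then Q to get C-coordinates.
The result is [v]_C = <7, 6>.

<7, 6>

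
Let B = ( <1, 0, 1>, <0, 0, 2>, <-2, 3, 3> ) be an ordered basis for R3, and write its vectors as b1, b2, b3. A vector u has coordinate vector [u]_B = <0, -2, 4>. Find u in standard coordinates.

<-8, 12, 8>

u = M [u]_B, where M has columns b1, ..., b3.
Carrying out the matrix-vector product, u = <-8, 12, 8>.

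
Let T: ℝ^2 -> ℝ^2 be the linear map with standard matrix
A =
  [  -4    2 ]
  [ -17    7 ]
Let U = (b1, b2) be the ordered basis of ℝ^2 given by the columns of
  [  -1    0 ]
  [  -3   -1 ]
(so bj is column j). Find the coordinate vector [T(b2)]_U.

Column 2 of [T]_U is the U-coordinate vector of T(b2).
In standard coordinates T(b2) = A b2 = [-2, -7].
Converting to U: [-2, -7] = 2b1 + b2, so the coordinate vector is [2, 1].

[2, 1]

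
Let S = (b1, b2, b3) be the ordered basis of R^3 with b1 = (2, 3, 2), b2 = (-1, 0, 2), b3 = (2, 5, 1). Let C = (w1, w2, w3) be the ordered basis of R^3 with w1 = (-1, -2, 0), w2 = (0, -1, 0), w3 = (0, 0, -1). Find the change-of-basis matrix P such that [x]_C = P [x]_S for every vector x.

[[-2, 1, -2], [1, -2, -1], [-2, -2, -1]]

Column j of P is [bj]_C, since P maps S-coordinates to C-coordinates.
Expressing b1 in C: b1 = -2w1 + w2 - 2w3, so column 1 of P is (-2, 1, -2).
Doing the same for each bj gives P = [[-2, 1, -2], [1, -2, -1], [-2, -2, -1]].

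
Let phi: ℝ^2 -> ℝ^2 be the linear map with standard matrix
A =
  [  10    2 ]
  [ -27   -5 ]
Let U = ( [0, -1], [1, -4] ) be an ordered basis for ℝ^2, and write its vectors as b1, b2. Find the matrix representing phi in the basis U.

With P the matrix whose columns are b1, b2, [phi]_U = P^(-1) A P.
Column by column: phi(b1) = A b1 = [-2, 5]; its U-coordinates [3, -2] give column 1.
Continuing for each basis vector yields [phi]_U = [[3, -1], [-2, 2]].

[[3, -1], [-2, 2]]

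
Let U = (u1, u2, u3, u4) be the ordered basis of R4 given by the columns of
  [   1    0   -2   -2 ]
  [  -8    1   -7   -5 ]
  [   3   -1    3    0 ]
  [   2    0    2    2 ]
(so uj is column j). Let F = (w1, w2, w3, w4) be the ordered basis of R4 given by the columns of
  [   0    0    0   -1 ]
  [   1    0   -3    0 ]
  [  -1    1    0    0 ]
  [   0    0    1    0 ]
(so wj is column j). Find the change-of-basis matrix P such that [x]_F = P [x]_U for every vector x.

Let M have columns uj and N have columns wj. Then for every x, N [x]_F = x = M [x]_U, so P = N^(-1) M.
Since det N = 1, N^(-1) has integer entries; multiplying gives P = [[-2, 1, -1, 1], [1, 0, 2, 1], [2, 0, 2, 2], [-1, 0, 2, 2]].

[[-2, 1, -1, 1], [1, 0, 2, 1], [2, 0, 2, 2], [-1, 0, 2, 2]]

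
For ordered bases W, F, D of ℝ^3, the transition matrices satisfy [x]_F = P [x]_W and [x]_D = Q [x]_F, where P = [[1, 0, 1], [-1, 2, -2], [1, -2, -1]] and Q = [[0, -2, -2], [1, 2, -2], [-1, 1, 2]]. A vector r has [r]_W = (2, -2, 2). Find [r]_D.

(12, -24, -6)

Apply P to get F-coordinates (4, -10, 4), then Q to get D-coordinates.
The result is [r]_D = (12, -24, -6).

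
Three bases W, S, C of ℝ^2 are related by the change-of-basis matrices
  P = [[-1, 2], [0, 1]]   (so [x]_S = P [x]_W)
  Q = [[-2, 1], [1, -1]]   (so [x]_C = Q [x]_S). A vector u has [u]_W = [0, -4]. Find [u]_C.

[12, -4]

First [u]_S = P [u]_W = [-8, -4].
Then [u]_C = Q [u]_S = [12, -4].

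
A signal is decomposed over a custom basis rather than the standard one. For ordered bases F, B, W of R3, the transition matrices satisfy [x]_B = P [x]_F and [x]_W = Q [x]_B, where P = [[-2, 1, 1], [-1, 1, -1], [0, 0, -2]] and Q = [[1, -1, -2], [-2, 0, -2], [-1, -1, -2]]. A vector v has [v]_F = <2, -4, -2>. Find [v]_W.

<-14, 12, 6>

First [v]_B = P [v]_F = <-10, -4, 4>.
Then [v]_W = Q [v]_B = <-14, 12, 6>.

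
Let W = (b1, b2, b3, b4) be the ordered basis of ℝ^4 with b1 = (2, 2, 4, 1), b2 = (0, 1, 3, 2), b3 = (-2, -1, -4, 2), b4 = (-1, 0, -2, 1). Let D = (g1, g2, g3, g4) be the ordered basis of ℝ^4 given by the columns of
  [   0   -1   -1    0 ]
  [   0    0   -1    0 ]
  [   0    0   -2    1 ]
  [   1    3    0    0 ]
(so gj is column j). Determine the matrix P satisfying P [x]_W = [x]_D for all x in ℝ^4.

[[1, -1, -1, -2], [0, 1, 1, 1], [-2, -1, 1, 0], [0, 1, -2, -2]]

Let M have columns bj and N have columns gj. Then for every x, N [x]_D = x = M [x]_W, so P = N^(-1) M.
Since det N = -1, N^(-1) has integer entries; multiplying gives P = [[1, -1, -1, -2], [0, 1, 1, 1], [-2, -1, 1, 0], [0, 1, -2, -2]].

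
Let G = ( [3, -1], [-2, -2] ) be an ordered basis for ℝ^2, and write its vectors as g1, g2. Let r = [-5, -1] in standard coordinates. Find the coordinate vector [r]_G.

[-1, 1]

We seek scalars with c_1 g1 + c_2 g2 = r; equivalently solve M c = r where the columns of M are g1, g2.
System: 3c_1 - 2c_2 = -5, -c_1 - 2c_2 = -1; solving gives c_1 = -1, c_2 = 1.
Check: -g1 + g2 = [-5, -1].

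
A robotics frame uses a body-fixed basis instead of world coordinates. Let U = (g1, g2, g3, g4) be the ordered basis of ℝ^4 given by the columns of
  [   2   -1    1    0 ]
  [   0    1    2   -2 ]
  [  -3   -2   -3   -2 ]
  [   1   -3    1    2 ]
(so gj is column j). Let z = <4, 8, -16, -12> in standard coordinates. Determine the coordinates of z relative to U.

We seek scalars with c_1 g1 + ... + c_4 g4 = z; equivalently solve M c = z where the columns of M are g1, ..., g4.
Row-reducing the augmented matrix [M | z] gives c = (4, 4, 0, -2).
Check: 4g1 + 4g2 + 0·g3 - 2g4 = <4, 8, -16, -12>.

<4, 4, 0, -2>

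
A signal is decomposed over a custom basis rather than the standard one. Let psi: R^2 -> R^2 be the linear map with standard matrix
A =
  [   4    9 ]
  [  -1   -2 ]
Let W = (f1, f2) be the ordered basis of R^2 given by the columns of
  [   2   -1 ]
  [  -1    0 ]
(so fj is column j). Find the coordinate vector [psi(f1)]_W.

[0, 1]

Column 1 of [psi]_W is the W-coordinate vector of psi(f1).
In standard coordinates psi(f1) = A f1 = [-1, 0].
Converting to W: [-1, 0] = 0·f1 + f2, so the coordinate vector is [0, 1].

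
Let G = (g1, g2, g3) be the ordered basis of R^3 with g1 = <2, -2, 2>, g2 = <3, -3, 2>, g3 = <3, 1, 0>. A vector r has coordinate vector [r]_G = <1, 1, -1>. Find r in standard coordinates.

The coordinates say r = g1 + g2 - g3; adding the scaled basis vectors gives <2, -6, 4>.

<2, -6, 4>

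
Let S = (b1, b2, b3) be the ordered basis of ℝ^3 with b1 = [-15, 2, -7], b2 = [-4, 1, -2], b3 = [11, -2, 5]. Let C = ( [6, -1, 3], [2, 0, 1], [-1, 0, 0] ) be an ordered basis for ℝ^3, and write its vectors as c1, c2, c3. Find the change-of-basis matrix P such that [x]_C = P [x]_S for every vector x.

[[-2, -1, 2], [-1, 1, -1], [1, 0, -1]]

Take x = bj: its S-coordinates are the j-th standard unit vector, so P e_j — column j of P — equals [bj]_C.
b1 = -2c1 - c2 + c3, giving column 1 = [-2, -1, 1]; repeating for each j gives P = [[-2, -1, 2], [-1, 1, -1], [1, 0, -1]].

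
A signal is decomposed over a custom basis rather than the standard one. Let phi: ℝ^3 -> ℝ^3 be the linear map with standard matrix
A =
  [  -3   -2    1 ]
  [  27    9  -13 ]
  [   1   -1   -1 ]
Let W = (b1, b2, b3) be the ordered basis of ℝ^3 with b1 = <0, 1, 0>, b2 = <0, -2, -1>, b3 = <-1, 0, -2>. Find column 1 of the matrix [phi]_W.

<3, -3, 2>

Column 1 of [phi]_W is the W-coordinate vector of phi(b1).
In standard coordinates phi(b1) = A b1 = <-2, 9, -1>.
Converting to W: <-2, 9, -1> = 3b1 - 3b2 + 2b3, so the coordinate vector is <3, -3, 2>.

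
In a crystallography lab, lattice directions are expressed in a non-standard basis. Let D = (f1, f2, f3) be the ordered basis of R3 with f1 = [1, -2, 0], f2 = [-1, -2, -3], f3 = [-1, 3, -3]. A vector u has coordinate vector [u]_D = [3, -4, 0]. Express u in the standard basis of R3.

[7, 2, 12]

The coordinates say u = 3f1 - 4f2 + 0·f3; adding the scaled basis vectors gives [7, 2, 12].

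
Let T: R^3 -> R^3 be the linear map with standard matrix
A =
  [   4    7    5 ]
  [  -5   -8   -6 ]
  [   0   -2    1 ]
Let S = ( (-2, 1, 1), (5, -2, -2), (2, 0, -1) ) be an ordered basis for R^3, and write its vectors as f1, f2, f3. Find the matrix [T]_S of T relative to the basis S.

Let P have columns f1, ..., f3. Then [T]_S = P^(-1) A P.
Here det P = 1, so P^(-1) is integer; computing A P first and then P^(-1)(A P) gives [[0, 3, -2], [2, 0, 1], [-3, 1, -3]].

[[0, 3, -2], [2, 0, 1], [-3, 1, -3]]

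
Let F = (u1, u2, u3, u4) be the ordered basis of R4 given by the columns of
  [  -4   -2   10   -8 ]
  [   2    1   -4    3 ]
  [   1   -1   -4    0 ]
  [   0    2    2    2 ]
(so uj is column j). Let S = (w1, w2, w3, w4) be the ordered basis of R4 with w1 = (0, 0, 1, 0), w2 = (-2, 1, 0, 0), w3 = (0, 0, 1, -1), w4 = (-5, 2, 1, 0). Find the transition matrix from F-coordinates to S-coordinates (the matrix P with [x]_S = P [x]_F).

[[1, 1, 0, 0], [2, 1, 0, -1], [0, -2, -2, -2], [0, 0, -2, 2]]

Take x = uj: its F-coordinates are the j-th standard unit vector, so P e_j — column j of P — equals [uj]_S.
u1 = w1 + 2w2 + 0·w3 + 0·w4, giving column 1 = (1, 2, 0, 0); repeating for each j gives P = [[1, 1, 0, 0], [2, 1, 0, -1], [0, -2, -2, -2], [0, 0, -2, 2]].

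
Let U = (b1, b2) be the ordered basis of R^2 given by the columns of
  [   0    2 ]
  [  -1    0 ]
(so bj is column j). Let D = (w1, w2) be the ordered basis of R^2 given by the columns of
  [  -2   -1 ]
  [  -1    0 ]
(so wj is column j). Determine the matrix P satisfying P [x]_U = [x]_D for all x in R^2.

[[1, 0], [-2, -2]]

Let M have columns bj and N have columns wj. Then for every x, N [x]_D = x = M [x]_U, so P = N^(-1) M.
Since det N = -1, N^(-1) has integer entries; multiplying gives P = [[1, 0], [-2, -2]].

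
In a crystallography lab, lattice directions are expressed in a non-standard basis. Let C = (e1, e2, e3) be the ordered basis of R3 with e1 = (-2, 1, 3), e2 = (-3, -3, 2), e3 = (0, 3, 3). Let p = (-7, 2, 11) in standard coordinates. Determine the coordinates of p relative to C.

Write p = c_1 e1 + ... + c_3 e3 and solve for the c_i.
Solving this 3x3 system gives c = (2, 1, 1).
Check: 2e1 + e2 + e3 = (-7, 2, 11).

(2, 1, 1)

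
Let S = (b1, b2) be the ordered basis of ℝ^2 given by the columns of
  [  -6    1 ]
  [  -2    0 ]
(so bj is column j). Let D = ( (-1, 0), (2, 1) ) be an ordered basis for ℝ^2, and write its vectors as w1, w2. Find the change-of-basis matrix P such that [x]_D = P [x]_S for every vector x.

Column j of P is [bj]_D, since P maps S-coordinates to D-coordinates.
Expressing b1 in D: b1 = 2w1 - 2w2, so column 1 of P is (2, -2).
Doing the same for each bj gives P = [[2, -1], [-2, 0]].

[[2, -1], [-2, 0]]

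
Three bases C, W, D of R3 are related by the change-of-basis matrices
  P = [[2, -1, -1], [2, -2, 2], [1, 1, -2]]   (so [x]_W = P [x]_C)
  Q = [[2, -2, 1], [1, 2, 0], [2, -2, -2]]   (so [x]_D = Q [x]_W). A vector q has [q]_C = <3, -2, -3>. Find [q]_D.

Composing the changes, [q]_D = Q P [q]_C.
Q P = [[1, 3, -8], [6, -5, 3], [-2, 0, -2]]; applying this to <3, -2, -3> gives <21, 19, 0>.

<21, 19, 0>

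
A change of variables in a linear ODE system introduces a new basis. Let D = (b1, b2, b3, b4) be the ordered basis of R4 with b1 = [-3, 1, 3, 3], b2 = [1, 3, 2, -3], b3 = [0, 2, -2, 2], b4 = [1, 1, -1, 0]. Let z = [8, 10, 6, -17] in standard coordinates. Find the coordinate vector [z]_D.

Write z = c_1 b1 + ... + c_4 b4 and solve for the c_i.
Solving this 4x4 system gives c = (-1, 4, -1, 1).
Check: -b1 + 4b2 - b3 + b4 = [8, 10, 6, -17].

[-1, 4, -1, 1]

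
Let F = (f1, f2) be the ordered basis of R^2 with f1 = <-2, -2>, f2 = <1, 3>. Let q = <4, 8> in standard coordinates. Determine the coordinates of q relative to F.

[q]_F is the unique c with M c = q, where M has columns f1, f2.
System: -2c_1 + c_2 = 4, -2c_1 + 3c_2 = 8; solving gives c_1 = -1, c_2 = 2.
Check: -f1 + 2f2 = <4, 8>.

<-1, 2>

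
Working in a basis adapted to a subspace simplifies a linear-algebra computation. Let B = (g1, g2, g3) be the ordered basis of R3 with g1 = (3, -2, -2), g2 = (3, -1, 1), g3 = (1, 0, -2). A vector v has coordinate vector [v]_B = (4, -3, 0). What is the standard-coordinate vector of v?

(3, -5, -11)

v = M [v]_B, where M has columns g1, ..., g3.
Carrying out the matrix-vector product, v = (3, -5, -11).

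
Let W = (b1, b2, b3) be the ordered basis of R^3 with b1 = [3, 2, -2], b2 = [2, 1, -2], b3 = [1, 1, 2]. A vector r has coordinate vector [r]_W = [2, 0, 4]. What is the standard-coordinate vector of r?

[10, 8, 4]

The coordinates say r = 2b1 + 0·b2 + 4b3; adding the scaled basis vectors gives [10, 8, 4].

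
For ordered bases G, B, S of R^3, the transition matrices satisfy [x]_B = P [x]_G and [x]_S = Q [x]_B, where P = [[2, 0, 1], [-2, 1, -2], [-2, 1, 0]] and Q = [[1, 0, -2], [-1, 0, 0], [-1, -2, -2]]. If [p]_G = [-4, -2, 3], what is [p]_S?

Composing the changes, [p]_S = Q P [p]_G.
Q P = [[6, -2, 1], [-2, 0, -1], [6, -4, 3]]; applying this to [-4, -2, 3] gives [-17, 5, -7].

[-17, 5, -7]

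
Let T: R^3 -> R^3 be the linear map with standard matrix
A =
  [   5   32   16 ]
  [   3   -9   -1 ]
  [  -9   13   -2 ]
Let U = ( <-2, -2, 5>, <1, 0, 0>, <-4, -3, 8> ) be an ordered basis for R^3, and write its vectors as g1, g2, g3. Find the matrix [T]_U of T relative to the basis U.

[[-2, 3, 1], [-2, -1, 2], [-1, -3, -3]]

The j-th column of [T]_U is [T(gj)]_U.
T(g1) = A g1 = <6, 7, -18> = -2g1 - 2g2 - g3, so column 1 is <-2, -2, -1>.
Repeating for g2, g3 and assembling the columns gives [[-2, 3, 1], [-2, -1, 2], [-1, -3, -3]].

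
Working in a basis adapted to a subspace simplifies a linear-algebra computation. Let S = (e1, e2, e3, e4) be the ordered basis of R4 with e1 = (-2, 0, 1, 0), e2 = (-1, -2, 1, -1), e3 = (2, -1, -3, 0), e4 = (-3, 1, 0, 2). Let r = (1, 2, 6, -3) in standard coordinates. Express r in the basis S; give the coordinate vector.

[r]_S is the unique c with M c = r, where M has columns e1, ..., e4.
Gaussian elimination on [M | r] yields c = (1, -1, -2, -2).
Check: e1 - e2 - 2e3 - 2e4 = (1, 2, 6, -3).

(1, -1, -2, -2)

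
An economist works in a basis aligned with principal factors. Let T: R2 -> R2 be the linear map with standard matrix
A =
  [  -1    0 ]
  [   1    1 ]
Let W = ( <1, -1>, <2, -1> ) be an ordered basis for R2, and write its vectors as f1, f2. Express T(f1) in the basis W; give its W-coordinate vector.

<1, -1>

Column 1 of [T]_W is the W-coordinate vector of T(f1).
In standard coordinates T(f1) = A f1 = <-1, 0>.
Converting to W: <-1, 0> = f1 - f2, so the coordinate vector is <1, -1>.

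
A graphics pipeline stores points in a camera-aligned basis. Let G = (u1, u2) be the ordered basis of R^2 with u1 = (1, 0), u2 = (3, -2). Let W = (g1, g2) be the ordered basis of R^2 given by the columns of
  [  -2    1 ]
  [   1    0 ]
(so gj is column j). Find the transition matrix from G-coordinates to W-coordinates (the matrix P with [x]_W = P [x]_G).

[[0, -2], [1, -1]]

Take x = uj: its G-coordinates are the j-th standard unit vector, so P e_j — column j of P — equals [uj]_W.
u1 = 0·g1 + g2, giving column 1 = (0, 1); repeating for each j gives P = [[0, -2], [1, -1]].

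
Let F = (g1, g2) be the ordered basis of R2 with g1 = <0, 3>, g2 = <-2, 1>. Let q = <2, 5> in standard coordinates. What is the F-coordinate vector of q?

<2, -1>

[q]_F is the unique c with M c = q, where M has columns g1, g2.
System: 0c_1 - 2c_2 = 2, 3c_1 + c_2 = 5; solving gives c_1 = 2, c_2 = -1.
Check: 2g1 - g2 = <2, 5>.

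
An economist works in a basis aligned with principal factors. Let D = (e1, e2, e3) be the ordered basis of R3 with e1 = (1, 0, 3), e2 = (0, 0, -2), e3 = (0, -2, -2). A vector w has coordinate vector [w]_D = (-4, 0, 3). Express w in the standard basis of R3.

w = M [w]_D, where M has columns e1, ..., e3.
Carrying out the matrix-vector product, w = (-4, -6, -18).

(-4, -6, -18)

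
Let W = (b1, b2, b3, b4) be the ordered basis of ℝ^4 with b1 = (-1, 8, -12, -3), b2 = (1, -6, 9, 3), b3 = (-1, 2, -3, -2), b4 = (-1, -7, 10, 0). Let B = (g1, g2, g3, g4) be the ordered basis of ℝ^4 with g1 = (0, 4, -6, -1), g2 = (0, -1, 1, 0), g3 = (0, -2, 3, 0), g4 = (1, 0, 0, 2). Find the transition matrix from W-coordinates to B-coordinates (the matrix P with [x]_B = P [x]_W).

[[1, -1, 0, -2], [0, 0, 0, 1], [-2, 1, -1, -1], [-1, 1, -1, -1]]

Let M have columns bj and N have columns gj. Then for every x, N [x]_B = x = M [x]_W, so P = N^(-1) M.
Since det N = -1, N^(-1) has integer entries; multiplying gives P = [[1, -1, 0, -2], [0, 0, 0, 1], [-2, 1, -1, -1], [-1, 1, -1, -1]].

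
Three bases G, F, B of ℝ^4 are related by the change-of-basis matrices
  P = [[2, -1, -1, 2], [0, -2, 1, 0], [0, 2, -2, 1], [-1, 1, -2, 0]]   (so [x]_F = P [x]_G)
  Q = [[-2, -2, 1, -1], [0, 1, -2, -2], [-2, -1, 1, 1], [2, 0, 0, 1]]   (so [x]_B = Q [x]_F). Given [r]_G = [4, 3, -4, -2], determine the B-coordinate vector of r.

[15, -48, 19, 17]

Composing the changes, [r]_B = Q P [r]_G.
Q P = [[-3, 7, 0, -3], [2, -8, 9, -2], [-5, 7, -3, -3], [3, -1, -4, 4]]; applying this to [4, 3, -4, -2] gives [15, -48, 19, 17].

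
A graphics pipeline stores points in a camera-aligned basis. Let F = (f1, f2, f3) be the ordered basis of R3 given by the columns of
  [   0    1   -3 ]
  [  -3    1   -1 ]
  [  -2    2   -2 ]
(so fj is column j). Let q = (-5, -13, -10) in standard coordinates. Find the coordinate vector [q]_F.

We seek scalars with c_1 f1 + ... + c_3 f3 = q; equivalently solve M c = q where the columns of M are f1, ..., f3.
Gaussian elimination on [M | q] yields c = (4, 1, 2).
Check: 4f1 + f2 + 2f3 = (-5, -13, -10).

(4, 1, 2)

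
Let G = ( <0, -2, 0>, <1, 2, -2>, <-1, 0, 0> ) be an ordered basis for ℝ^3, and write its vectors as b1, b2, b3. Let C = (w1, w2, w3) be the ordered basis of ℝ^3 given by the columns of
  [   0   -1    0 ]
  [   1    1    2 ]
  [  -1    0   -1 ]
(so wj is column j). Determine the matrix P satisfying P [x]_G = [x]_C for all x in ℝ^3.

[[2, 1, 1], [0, -1, 1], [-2, 1, -1]]

Column j of P is [bj]_C, since P maps G-coordinates to C-coordinates.
Expressing b1 in C: b1 = 2w1 + 0·w2 - 2w3, so column 1 of P is <2, 0, -2>.
Doing the same for each bj gives P = [[2, 1, 1], [0, -1, 1], [-2, 1, -1]].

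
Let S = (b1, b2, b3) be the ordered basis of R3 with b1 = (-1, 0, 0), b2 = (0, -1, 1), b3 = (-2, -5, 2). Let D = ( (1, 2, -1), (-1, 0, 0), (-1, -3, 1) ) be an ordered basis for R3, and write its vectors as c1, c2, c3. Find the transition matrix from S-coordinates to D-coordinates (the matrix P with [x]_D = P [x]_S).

Column j of P is [bj]_D, since P maps S-coordinates to D-coordinates.
Expressing b1 in D: b1 = 0·c1 + c2 + 0·c3, so column 1 of P is (0, 1, 0).
Doing the same for each bj gives P = [[0, -2, -1], [1, -1, 0], [0, -1, 1]].

[[0, -2, -1], [1, -1, 0], [0, -1, 1]]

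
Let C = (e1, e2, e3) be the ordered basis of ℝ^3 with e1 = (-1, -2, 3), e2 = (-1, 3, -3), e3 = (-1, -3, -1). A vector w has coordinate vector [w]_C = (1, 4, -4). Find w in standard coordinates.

The coordinates say w = e1 + 4e2 - 4e3; adding the scaled basis vectors gives (-1, 22, -5).

(-1, 22, -5)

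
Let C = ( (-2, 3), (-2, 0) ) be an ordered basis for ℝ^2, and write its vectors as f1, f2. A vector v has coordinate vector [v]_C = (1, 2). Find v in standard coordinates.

v = M [v]_C, where M has columns f1, f2.
Carrying out the matrix-vector product, v = (-6, 3).

(-6, 3)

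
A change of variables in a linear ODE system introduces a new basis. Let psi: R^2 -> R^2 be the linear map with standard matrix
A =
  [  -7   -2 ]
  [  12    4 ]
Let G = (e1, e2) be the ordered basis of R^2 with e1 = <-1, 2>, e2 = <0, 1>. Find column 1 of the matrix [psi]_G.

Column 1 of [psi]_G is the G-coordinate vector of psi(e1).
In standard coordinates psi(e1) = A e1 = <3, -4>.
Converting to G: <3, -4> = -3e1 + 2e2, so the coordinate vector is <-3, 2>.

<-3, 2>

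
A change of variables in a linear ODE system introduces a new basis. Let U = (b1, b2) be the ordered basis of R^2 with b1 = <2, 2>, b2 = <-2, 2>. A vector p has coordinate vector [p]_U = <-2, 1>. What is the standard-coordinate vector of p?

By definition p = -2b1 + b2.
Summing componentwise gives <-6, -2>.

<-6, -2>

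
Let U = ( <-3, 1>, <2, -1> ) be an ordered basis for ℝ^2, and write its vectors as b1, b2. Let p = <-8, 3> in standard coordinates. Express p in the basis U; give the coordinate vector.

<2, -1>

We seek scalars with c_1 b1 + c_2 b2 = p; equivalently solve M c = p where the columns of M are b1, b2.
System: -3c_1 + 2c_2 = -8, c_1 - c_2 = 3; solving gives c_1 = 2, c_2 = -1.
Check: 2b1 - b2 = <-8, 3>.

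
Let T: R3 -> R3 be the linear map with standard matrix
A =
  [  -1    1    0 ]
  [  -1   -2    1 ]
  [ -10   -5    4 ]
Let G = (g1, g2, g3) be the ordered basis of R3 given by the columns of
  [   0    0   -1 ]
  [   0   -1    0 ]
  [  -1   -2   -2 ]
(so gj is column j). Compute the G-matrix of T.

[[2, 1, -2], [1, 0, 1], [0, 1, -1]]

Let P have columns g1, ..., g3. Then [T]_G = P^(-1) A P.
Here det P = 1, so P^(-1) is integer; computing A P first and then P^(-1)(A P) gives [[2, 1, -2], [1, 0, 1], [0, 1, -1]].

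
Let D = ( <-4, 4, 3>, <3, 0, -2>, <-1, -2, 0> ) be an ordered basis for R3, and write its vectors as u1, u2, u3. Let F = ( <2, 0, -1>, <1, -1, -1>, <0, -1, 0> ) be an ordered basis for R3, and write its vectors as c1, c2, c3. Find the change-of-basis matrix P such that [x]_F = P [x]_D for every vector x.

Take x = uj: its D-coordinates are the j-th standard unit vector, so P e_j — column j of P — equals [uj]_F.
u1 = -c1 - 2c2 - 2c3, giving column 1 = <-1, -2, -2>; repeating for each j gives P = [[-1, 1, -1], [-2, 1, 1], [-2, -1, 1]].

[[-1, 1, -1], [-2, 1, 1], [-2, -1, 1]]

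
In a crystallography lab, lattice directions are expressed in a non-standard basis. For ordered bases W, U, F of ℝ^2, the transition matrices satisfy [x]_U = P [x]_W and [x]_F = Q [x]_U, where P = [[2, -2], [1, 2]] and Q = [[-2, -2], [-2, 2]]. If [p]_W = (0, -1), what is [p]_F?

Apply P to get U-coordinates (2, -2), then Q to get F-coordinates.
The result is [p]_F = (0, -8).

(0, -8)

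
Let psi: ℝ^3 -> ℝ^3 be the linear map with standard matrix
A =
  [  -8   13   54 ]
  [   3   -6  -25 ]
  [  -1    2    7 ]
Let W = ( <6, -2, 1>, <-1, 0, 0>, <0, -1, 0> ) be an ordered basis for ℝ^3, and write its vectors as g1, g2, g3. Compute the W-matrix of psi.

The j-th column of [psi]_W is [psi(gj)]_W.
psi(g1) = A g1 = <-20, 5, -3> = -3g1 + 2g2 + g3, so column 1 is <-3, 2, 1>.
Repeating for g2, g3 and assembling the columns gives [[-3, 1, -2], [2, -2, 1], [1, 1, -2]].

[[-3, 1, -2], [2, -2, 1], [1, 1, -2]]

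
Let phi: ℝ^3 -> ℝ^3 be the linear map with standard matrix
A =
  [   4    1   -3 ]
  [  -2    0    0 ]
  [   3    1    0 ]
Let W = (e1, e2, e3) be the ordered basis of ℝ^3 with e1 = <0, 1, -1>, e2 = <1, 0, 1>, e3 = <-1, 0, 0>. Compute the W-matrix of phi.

[[0, -2, 2], [1, 1, -1], [-3, 0, 3]]

The j-th column of [phi]_W is [phi(ej)]_W.
phi(e1) = A e1 = <4, 0, 1> = 0·e1 + e2 - 3e3, so column 1 is <0, 1, -3>.
Repeating for e2, e3 and assembling the columns gives [[0, -2, 2], [1, 1, -1], [-3, 0, 3]].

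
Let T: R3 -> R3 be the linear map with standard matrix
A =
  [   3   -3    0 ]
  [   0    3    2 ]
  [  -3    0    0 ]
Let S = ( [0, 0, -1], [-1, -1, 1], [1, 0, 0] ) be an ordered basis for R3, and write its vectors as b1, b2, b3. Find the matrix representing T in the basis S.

[[2, -2, 3], [2, 1, 0], [2, 1, 3]]

With P the matrix whose columns are b1, ..., b3, [T]_S = P^(-1) A P.
Column by column: T(b1) = A b1 = [0, -2, 0]; its S-coordinates [2, 2, 2] give column 1.
Continuing for each basis vector yields [T]_S = [[2, -2, 3], [2, 1, 0], [2, 1, 3]].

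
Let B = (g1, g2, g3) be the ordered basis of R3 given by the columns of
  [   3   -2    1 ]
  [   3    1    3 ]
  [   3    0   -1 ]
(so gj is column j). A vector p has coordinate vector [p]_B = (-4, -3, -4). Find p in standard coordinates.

p = M [p]_B, where M has columns g1, ..., g3.
Carrying out the matrix-vector product, p = (-10, -27, -8).

(-10, -27, -8)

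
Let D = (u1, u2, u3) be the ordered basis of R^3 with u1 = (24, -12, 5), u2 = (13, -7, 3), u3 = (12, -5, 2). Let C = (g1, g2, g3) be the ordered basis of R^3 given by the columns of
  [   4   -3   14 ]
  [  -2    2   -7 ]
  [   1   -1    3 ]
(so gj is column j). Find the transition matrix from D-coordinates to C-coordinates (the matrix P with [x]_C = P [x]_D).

[[-1, -1, 1], [0, -1, 2], [2, 1, 1]]

Take x = uj: its D-coordinates are the j-th standard unit vector, so P e_j — column j of P — equals [uj]_C.
u1 = -g1 + 0·g2 + 2g3, giving column 1 = (-1, 0, 2); repeating for each j gives P = [[-1, -1, 1], [0, -1, 2], [2, 1, 1]].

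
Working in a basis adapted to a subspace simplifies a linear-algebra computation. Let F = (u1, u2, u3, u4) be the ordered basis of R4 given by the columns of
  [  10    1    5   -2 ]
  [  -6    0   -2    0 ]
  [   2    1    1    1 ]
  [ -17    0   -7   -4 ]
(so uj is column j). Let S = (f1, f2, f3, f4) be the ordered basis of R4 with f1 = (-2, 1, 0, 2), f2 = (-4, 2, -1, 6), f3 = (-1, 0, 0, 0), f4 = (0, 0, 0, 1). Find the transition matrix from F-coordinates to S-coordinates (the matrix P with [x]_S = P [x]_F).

[[-2, 2, 0, 2], [-2, -1, -1, -1], [2, -1, -1, 2], [-1, 2, -1, -2]]

Column j of P is [uj]_S, since P maps F-coordinates to S-coordinates.
Expressing u1 in S: u1 = -2f1 - 2f2 + 2f3 - f4, so column 1 of P is (-2, -2, 2, -1).
Doing the same for each uj gives P = [[-2, 2, 0, 2], [-2, -1, -1, -1], [2, -1, -1, 2], [-1, 2, -1, -2]].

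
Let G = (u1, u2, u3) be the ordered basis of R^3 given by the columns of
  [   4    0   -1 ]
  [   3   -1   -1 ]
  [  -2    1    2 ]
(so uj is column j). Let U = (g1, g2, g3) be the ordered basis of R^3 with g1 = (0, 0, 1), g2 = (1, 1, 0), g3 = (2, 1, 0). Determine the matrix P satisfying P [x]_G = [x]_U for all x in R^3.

Take x = uj: its G-coordinates are the j-th standard unit vector, so P e_j — column j of P — equals [uj]_U.
u1 = -2g1 + 2g2 + g3, giving column 1 = (-2, 2, 1); repeating for each j gives P = [[-2, 1, 2], [2, -2, -1], [1, 1, 0]].

[[-2, 1, 2], [2, -2, -1], [1, 1, 0]]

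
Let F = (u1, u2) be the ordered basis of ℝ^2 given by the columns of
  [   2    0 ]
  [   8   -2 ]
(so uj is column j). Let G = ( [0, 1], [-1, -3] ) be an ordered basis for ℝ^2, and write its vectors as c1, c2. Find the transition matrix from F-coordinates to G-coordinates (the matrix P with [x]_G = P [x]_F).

Let M have columns uj and N have columns cj. Then for every x, N [x]_G = x = M [x]_F, so P = N^(-1) M.
Since det N = 1, N^(-1) has integer entries; multiplying gives P = [[2, -2], [-2, 0]].

[[2, -2], [-2, 0]]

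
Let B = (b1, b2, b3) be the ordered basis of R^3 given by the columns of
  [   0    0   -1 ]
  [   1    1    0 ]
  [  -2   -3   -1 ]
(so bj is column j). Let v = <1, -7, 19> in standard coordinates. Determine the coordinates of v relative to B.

<-3, -4, -1>

Write v = c_1 b1 + ... + c_3 b3 and solve for the c_i.
Row-reducing the augmented matrix [M | v] gives c = (-3, -4, -1).
Check: -3b1 - 4b2 - b3 = <1, -7, 19>.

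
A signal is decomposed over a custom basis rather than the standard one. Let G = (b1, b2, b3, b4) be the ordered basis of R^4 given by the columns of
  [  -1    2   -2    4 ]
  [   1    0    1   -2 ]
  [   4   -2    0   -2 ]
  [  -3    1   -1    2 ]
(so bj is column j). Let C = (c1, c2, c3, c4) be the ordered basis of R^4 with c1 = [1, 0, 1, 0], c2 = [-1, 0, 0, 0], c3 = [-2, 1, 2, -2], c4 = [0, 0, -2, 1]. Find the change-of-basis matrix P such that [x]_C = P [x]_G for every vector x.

[[0, 0, 0, -2], [-1, -2, 0, -2], [1, 0, 1, -2], [-1, 1, 1, -2]]

Let M have columns bj and N have columns cj. Then for every x, N [x]_C = x = M [x]_G, so P = N^(-1) M.
Since det N = -1, N^(-1) has integer entries; multiplying gives P = [[0, 0, 0, -2], [-1, -2, 0, -2], [1, 0, 1, -2], [-1, 1, 1, -2]].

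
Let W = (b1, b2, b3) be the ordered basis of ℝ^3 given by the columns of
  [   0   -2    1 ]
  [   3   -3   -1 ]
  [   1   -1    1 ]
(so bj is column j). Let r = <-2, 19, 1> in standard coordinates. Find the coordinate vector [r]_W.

<4, -1, -4>

[r]_W is the unique c with M c = r, where M has columns b1, ..., b3.
Gaussian elimination on [M | r] yields c = (4, -1, -4).
Check: 4b1 - b2 - 4b3 = <-2, 19, 1>.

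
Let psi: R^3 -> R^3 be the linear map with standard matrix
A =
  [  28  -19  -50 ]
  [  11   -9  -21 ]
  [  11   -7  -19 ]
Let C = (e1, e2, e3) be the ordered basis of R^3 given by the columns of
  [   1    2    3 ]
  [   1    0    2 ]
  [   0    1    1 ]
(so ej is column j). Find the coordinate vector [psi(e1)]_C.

<0, 3, 1>

Compute psi(e1) = A e1 = <9, 2, 4> in standard coordinates.
Then write this in C-coordinates: solve for y in y_1 e1 + ... + y_3 e3 = <9, 2, 4>.
This gives y = <0, 3, 1>, which is column 1 of [psi]_C.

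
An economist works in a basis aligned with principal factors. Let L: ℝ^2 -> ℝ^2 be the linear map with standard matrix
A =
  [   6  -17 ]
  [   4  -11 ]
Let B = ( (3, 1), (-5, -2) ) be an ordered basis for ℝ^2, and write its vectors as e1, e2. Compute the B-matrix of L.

The j-th column of [L]_B is [L(ej)]_B.
L(e1) = A e1 = (1, 1) = -3e1 - 2e2, so column 1 is (-3, -2).
Repeating for e2 and assembling the columns gives [[-3, -2], [-2, -2]].

[[-3, -2], [-2, -2]]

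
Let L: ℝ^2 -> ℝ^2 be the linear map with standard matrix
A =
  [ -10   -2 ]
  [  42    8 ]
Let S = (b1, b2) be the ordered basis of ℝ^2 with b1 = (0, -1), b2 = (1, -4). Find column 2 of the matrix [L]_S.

Column 2 of [L]_S is the S-coordinate vector of L(b2).
In standard coordinates L(b2) = A b2 = (-2, 10).
Converting to S: (-2, 10) = -2b1 - 2b2, so the coordinate vector is (-2, -2).

(-2, -2)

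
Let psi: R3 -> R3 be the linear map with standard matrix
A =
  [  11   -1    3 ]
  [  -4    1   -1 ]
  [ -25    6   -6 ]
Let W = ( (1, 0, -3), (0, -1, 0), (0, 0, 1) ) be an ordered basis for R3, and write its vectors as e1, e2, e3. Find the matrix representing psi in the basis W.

[[2, 1, 3], [1, 1, 1], [-1, -3, 3]]

With P the matrix whose columns are e1, ..., e3, [psi]_W = P^(-1) A P.
Column by column: psi(e1) = A e1 = (2, -1, -7); its W-coordinates (2, 1, -1) give column 1.
Continuing for each basis vector yields [psi]_W = [[2, 1, 3], [1, 1, 1], [-1, -3, 3]].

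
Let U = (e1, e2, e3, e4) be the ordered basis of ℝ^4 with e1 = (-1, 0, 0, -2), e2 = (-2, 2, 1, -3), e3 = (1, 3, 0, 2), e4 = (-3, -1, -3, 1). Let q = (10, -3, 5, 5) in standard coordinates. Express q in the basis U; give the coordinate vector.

Write q = c_1 e1 + ... + c_4 e4 and solve for the c_i.
Gaussian elimination on [M | q] yields c = (-3, -1, -1, -2).
Check: -3e1 - e2 - e3 - 2e4 = (10, -3, 5, 5).

(-3, -1, -1, -2)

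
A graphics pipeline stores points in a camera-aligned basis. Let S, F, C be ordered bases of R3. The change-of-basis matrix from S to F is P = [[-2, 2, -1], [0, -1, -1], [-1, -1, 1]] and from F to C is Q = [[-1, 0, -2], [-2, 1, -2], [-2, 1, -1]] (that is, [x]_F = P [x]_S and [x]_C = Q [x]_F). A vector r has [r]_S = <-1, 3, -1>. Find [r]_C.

<-3, -14, -17>

Composing the changes, [r]_C = Q P [r]_S.
Q P = [[4, 0, -1], [6, -3, -1], [5, -4, 0]]; applying this to <-1, 3, -1> gives <-3, -14, -17>.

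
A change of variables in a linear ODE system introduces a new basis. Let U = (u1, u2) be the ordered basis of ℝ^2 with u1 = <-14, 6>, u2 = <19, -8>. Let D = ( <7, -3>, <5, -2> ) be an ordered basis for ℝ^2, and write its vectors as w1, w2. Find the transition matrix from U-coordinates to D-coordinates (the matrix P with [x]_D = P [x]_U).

Take x = uj: its U-coordinates are the j-th standard unit vector, so P e_j — column j of P — equals [uj]_D.
u1 = -2w1 + 0·w2, giving column 1 = <-2, 0>; repeating for each j gives P = [[-2, 2], [0, 1]].

[[-2, 2], [0, 1]]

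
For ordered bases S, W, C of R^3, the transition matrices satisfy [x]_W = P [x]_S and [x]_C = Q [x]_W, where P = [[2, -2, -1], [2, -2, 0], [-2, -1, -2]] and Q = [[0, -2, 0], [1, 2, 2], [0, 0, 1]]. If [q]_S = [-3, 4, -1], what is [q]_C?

Composing the changes, [q]_C = Q P [q]_S.
Q P = [[-4, 4, 0], [2, -8, -5], [-2, -1, -2]]; applying this to [-3, 4, -1] gives [28, -33, 4].

[28, -33, 4]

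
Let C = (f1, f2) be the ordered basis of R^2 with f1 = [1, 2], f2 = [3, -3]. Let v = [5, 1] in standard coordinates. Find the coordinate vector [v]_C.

[v]_C is the unique c with M c = v, where M has columns f1, f2.
System: c_1 + 3c_2 = 5, 2c_1 - 3c_2 = 1; solving gives c_1 = 2, c_2 = 1.
Check: 2f1 + f2 = [5, 1].

[2, 1]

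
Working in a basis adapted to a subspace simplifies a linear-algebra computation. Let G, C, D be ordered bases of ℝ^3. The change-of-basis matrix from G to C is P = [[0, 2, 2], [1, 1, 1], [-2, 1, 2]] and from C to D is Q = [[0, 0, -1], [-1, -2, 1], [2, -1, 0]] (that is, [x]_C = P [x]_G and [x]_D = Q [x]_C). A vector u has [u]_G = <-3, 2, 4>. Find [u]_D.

<-16, -2, 21>

Composing the changes, [u]_D = Q P [u]_G.
Q P = [[2, -1, -2], [-4, -3, -2], [-1, 3, 3]]; applying this to <-3, 2, 4> gives <-16, -2, 21>.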